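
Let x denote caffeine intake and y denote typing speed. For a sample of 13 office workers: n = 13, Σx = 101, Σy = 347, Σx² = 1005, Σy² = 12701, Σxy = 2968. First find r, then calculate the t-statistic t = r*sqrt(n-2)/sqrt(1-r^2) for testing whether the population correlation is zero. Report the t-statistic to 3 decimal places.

S_xy = nΣxy − ΣxΣy = 13·2968 − 101·347 = 38584 − 35047 = 3537
S_xx = nΣx² − (Σx)² = 13·1005 − 101² = 13065 − 10201 = 2864
S_yy = nΣy² − (Σy)² = 13·12701 − 347² = 165113 − 120409 = 44704
r = S_xy / √(S_xx·S_yy) = 3537 / √(2864·44704) = 3537 / √128032256 = 3537 / 11315.1339 = 0.3126
t = r·√(n−2)/√(1−r²) = 0.3126·√11 / √(1−0.097719) = 1.036777 / 0.949885 = 1.091

1.091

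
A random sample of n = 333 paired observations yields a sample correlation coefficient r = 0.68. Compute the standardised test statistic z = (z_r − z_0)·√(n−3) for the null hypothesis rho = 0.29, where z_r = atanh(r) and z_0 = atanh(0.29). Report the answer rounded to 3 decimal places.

z_r = atanh(0.68) = 0.829114,  z_0 = atanh(0.29) = 0.298566
SE = 1/√(n−3) = 1/√330 = 0.055048
z = (z_r − z_0)/SE = (0.829114 − 0.298566) / 0.055048 = 0.530548 / 0.055048 = 9.638

9.638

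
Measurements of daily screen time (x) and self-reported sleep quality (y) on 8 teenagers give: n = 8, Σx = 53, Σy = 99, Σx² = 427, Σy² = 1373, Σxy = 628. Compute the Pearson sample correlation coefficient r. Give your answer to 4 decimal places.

-0.2632

S_xy = nΣxy − ΣxΣy = 8·628 − 53·99 = 5024 − 5247 = -223
S_xx = nΣx² − (Σx)² = 8·427 − 53² = 3416 − 2809 = 607
S_yy = nΣy² − (Σy)² = 8·1373 − 99² = 10984 − 9801 = 1183
r = S_xy / √(S_xx·S_yy) = -223 / √(607·1183) = -223 / √718081 = -223 / 847.3966 = -0.2632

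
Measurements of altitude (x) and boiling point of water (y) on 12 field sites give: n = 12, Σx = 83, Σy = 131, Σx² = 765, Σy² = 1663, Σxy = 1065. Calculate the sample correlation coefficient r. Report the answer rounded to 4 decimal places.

Numerator: nΣxy − (Σx)(Σy) = 12·1065 − (83)(131) = 1907
Denominator: √[(nΣx²−(Σx)²)(nΣy²−(Σy)²)]
  nΣx²−(Σx)² = 12·765 − 6889 = 2291;  nΣy²−(Σy)² = 12·1663 − 17161 = 2795
  √(2291·2795) = √6403345 = 2530.4832
r = 1907 / 2530.4832 = 0.7536

0.7536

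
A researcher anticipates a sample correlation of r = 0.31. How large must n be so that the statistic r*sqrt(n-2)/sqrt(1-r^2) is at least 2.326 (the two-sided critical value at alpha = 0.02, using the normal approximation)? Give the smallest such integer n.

53

Need r·√(n−2)/√(1−r²) ≥ 2.326
√(n−2) ≥ 2.326·√(1−0.0961) / 0.31 = 2.326·0.950737 / 0.31 = 7.1336
n−2 ≥ 50.8882  ⇒  n ≥ 52.8882
Smallest integer n = 53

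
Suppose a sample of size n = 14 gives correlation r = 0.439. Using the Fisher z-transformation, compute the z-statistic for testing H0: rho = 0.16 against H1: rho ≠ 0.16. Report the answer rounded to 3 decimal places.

1.027

Fisher z: atanh(0.439) = 0.470991, atanh(0.16) = 0.161387
z = (z_r − z_0)·√(n−3) = (0.470991 − 0.161387)·√11 = 0.309604 · 3.316625 = 1.027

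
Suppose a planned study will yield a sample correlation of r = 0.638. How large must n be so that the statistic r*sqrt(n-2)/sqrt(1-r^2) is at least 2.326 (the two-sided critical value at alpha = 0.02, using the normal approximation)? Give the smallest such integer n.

10

Need r·√(n−2)/√(1−r²) ≥ 2.326
√(n−2) ≥ 2.326·√(1−0.407044) / 0.638 = 2.326·0.770036 / 0.638 = 2.8074
n−2 ≥ 7.8815  ⇒  n ≥ 9.8815
Smallest integer n = 10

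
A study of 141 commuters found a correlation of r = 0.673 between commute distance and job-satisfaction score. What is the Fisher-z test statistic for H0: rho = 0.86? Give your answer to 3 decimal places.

-5.605

z_r = atanh(0.673) = 0.816207,  z_0 = atanh(0.86) = 1.293345
SE = 1/√(n−3) = 1/√138 = 0.085126
z = (z_r − z_0)/SE = (0.816207 − 1.293345) / 0.085126 = -0.477138 / 0.085126 = -5.605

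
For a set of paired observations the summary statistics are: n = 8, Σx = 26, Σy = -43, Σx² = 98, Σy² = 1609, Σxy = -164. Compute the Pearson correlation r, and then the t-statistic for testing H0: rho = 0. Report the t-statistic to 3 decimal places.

-0.443

Numerator: nΣxy − (Σx)(Σy) = 8·(-164) − (26)(-43) = -194
Denominator: √[(nΣx²−(Σx)²)(nΣy²−(Σy)²)]
  nΣx²−(Σx)² = 8·98 − 676 = 108;  nΣy²−(Σy)² = 8·1609 − 1849 = 11023
  √(108·11023) = √1190484 = 1091.0930
r = -194 / 1091.0930 = -0.1778
t = r·√(n−2)/√(1−r²) = -0.1778·√6 / √(1−0.031613) = -0.435519 / 0.984067 = -0.443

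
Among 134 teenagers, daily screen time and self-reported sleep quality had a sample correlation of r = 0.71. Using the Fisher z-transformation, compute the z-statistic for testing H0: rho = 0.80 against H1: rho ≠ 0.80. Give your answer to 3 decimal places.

z_r = atanh(0.71) = 0.887184,  z_0 = atanh(0.80) = 1.098612
SE = 1/√(n−3) = 1/√131 = 0.087370
z = (z_r − z_0)/SE = (0.887184 − 1.098612) / 0.087370 = -0.211428 / 0.087370 = -2.420

-2.420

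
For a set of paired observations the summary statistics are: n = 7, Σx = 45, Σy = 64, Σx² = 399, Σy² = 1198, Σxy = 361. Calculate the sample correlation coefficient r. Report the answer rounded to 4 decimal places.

S_xy = nΣxy − ΣxΣy = 7·361 − 45·64 = 2527 − 2880 = -353
S_xx = nΣx² − (Σx)² = 7·399 − 45² = 2793 − 2025 = 768
S_yy = nΣy² − (Σy)² = 7·1198 − 64² = 8386 − 4096 = 4290
r = S_xy / √(S_xx·S_yy) = -353 / √(768·4290) = -353 / √3294720 = -353 / 1815.1364 = -0.1945

-0.1945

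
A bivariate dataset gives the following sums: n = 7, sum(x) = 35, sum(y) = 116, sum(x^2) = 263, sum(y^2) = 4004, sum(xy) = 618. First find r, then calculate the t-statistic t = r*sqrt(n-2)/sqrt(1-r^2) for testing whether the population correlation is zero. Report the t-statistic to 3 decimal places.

0.199

S_xy = nΣxy − ΣxΣy = 7·618 − 35·116 = 4326 − 4060 = 266
S_xx = nΣx² − (Σx)² = 7·263 − 35² = 1841 − 1225 = 616
S_yy = nΣy² − (Σy)² = 7·4004 − 116² = 28028 − 13456 = 14572
r = S_xy / √(S_xx·S_yy) = 266 / √(616·14572) = 266 / √8976352 = 266 / 2996.0561 = 0.0888
t = r·√(n−2)/√(1−r²) = 0.0888·√5 / √(1−0.007885) = 0.198563 / 0.996050 = 0.199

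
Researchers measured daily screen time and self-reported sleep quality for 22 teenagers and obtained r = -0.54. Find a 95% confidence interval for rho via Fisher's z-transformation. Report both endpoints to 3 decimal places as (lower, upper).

(-0.783, -0.153)

z_r = atanh(-0.54) = -0.604156;  SE = 1/√(n−3) = 1/√19 = 0.229416
z-limits: -0.604156 ± 1.960·0.229416 = -0.604156 ± 0.449655 = [-1.053811, -0.154501]
ρ-limits: (tanh -1.053811, tanh -0.154501) = (-0.783, -0.153)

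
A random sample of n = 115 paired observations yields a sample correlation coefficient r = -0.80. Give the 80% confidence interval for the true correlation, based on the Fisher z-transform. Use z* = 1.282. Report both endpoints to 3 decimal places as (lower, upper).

(-0.840, -0.752)

Fisher z: z_r = atanh(r) = ½·ln((1+(-0.80))/(1−(-0.80))) = -1.098612
SE(z) = 1/√(n−3) = 1/√112 = 0.094491
80% ⇒ z* = 1.282; margin = 1.282·0.094491 = 0.121137
CI on z-scale: (-1.219749, -0.977475)
Back-transform: tanh(-1.219749) = -0.839580, tanh(-0.977475) = -0.751971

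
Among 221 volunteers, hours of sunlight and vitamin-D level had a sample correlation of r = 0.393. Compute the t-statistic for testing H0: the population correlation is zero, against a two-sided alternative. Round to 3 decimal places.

6.325

1 − r² = 1 − 0.154449 = 0.845551;  √(1−r²) = 0.919538
√(n−2) = √219 = 14.798649
t = r·√(n−2)/√(1−r²) = 0.393 · 14.798649 / 0.919538 = 6.325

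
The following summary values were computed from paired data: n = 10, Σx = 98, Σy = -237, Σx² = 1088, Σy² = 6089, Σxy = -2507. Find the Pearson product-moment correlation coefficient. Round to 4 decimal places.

S_xy = nΣxy − ΣxΣy = 10·(-2507) − 98·(-237) = -25070 − (-23226) = -1844
S_xx = nΣx² − (Σx)² = 10·1088 − 98² = 10880 − 9604 = 1276
S_yy = nΣy² − (Σy)² = 10·6089 − (-237)² = 60890 − 56169 = 4721
r = S_xy / √(S_xx·S_yy) = -1844 / √(1276·4721) = -1844 / √6023996 = -1844 / 2454.3830 = -0.7513

-0.7513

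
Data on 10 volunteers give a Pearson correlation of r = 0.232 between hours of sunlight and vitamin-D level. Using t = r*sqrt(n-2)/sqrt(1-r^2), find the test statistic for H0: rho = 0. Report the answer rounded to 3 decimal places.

1 − r² = 1 − 0.053824 = 0.946176;  √(1−r²) = 0.972716
√(n−2) = √8 = 2.828427
t = r·√(n−2)/√(1−r²) = 0.232 · 2.828427 / 0.972716 = 0.675

0.675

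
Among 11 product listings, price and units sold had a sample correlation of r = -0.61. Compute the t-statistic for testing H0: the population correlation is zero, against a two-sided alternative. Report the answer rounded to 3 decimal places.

-2.309

t = r·√(n−2) / √(1−r²) with r = -0.61, n = 11
  = -0.61·√9 / √(1 − 0.3721)
  = -0.61·3.000000 / 0.792401
  = -1.830000 / 0.792401 = -2.309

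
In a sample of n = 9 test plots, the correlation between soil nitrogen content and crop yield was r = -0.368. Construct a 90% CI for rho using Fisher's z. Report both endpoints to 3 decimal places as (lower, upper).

(-0.785, 0.278)

z_r = atanh(-0.368) = -0.386108;  SE = 1/√(n−3) = 1/√6 = 0.408248
z-limits: -0.386108 ± 1.645·0.408248 = -0.386108 ± 0.671568 = [-1.057676, 0.285460]
ρ-limits: (tanh -1.057676, tanh 0.285460) = (-0.785, 0.278)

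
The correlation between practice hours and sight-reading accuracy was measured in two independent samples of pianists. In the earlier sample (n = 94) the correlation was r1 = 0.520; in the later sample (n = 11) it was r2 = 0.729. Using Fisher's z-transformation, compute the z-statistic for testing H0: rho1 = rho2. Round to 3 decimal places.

z1 = atanh(0.520) = 0.576340,  z2 = atanh(0.729) = 0.926590
SE = √(1/(n1−3) + 1/(n2−3)) = √(1/91 + 1/8) = √(0.0109890 + 0.1250000) = √0.1359890 = 0.368767
z = (z1 − z2)/SE = (0.576340 − 0.926590) / 0.368767 = -0.350250 / 0.368767 = -0.950

-0.950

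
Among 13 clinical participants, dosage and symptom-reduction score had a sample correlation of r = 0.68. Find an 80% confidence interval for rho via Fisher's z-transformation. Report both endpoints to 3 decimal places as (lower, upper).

(0.400, 0.844)

z_r = atanh(0.68) = 0.829114;  SE = 1/√(n−3) = 1/√10 = 0.316228
z-limits: 0.829114 ± 1.282·0.316228 = 0.829114 ± 0.405404 = [0.423710, 1.234518]
ρ-limits: (tanh 0.423710, tanh 1.234518) = (0.400, 0.844)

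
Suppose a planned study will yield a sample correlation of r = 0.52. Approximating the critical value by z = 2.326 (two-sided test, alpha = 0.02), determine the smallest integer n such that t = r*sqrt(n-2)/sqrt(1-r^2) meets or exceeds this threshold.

17

Need r·√(n−2)/√(1−r²) ≥ 2.326
√(n−2) ≥ 2.326·√(1−0.2704) / 0.52 = 2.326·0.854166 / 0.52 = 3.8208
n−2 ≥ 14.5985  ⇒  n ≥ 16.5985
Smallest integer n = 17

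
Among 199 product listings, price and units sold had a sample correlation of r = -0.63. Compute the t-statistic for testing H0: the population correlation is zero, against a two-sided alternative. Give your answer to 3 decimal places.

-11.386

t = r·√(n−2) / √(1−r²) with r = -0.63, n = 199
  = -0.63·√197 / √(1 − 0.3969)
  = -0.63·14.035669 / 0.776595
  = -8.842471 / 0.776595 = -11.386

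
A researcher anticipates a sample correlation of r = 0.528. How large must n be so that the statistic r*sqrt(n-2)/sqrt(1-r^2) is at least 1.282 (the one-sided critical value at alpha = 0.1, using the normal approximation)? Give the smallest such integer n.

7

r√(n−2)/√(1−r²) ≥ 1.282  ⇔  n−2 ≥ (1.282)²·(1−r²)/r²
(1−r²)/r² = (1−0.278784)/0.278784 = 2.5870
n ≥ 2 + 1.643524·2.5870 = 2 + 4.2518 = 6.2518
⌈6.2518⌉ = 7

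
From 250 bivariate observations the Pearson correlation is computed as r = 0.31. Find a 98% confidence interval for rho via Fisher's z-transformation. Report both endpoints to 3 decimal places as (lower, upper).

z_r = atanh(0.31) = 0.320545;  SE = 1/√(n−3) = 1/√247 = 0.063628
z-limits: 0.320545 ± 2.326·0.063628 = 0.320545 ± 0.147999 = [0.172546, 0.468544]
ρ-limits: (tanh 0.172546, tanh 0.468544) = (0.171, 0.437)

(0.171, 0.437)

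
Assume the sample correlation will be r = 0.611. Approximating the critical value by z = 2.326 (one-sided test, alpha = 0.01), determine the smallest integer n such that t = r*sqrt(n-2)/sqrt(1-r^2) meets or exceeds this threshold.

Need r·√(n−2)/√(1−r²) ≥ 2.326
√(n−2) ≥ 2.326·√(1−0.373321) / 0.611 = 2.326·0.791631 / 0.611 = 3.0136
n−2 ≥ 9.0818  ⇒  n ≥ 11.0818
Smallest integer n = 12

12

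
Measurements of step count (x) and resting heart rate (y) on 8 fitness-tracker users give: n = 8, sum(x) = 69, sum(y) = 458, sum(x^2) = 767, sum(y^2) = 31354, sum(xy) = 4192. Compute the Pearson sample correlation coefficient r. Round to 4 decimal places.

S_xy = nΣxy − ΣxΣy = 8·4192 − 69·458 = 33536 − 31602 = 1934
S_xx = nΣx² − (Σx)² = 8·767 − 69² = 6136 − 4761 = 1375
S_yy = nΣy² − (Σy)² = 8·31354 − 458² = 250832 − 209764 = 41068
r = S_xy / √(S_xx·S_yy) = 1934 / √(1375·41068) = 1934 / √56468500 = 1934 / 7514.5525 = 0.2574

0.2574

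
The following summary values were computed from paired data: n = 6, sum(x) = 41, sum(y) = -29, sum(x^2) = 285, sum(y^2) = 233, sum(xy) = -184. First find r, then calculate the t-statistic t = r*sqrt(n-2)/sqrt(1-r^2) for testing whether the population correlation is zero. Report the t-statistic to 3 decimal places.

Numerator: nΣxy − (Σx)(Σy) = 6·(-184) − (41)(-29) = 85
Denominator: √[(nΣx²−(Σx)²)(nΣy²−(Σy)²)]
  nΣx²−(Σx)² = 6·285 − 1681 = 29;  nΣy²−(Σy)² = 6·233 − 841 = 557
  √(29·557) = √16153 = 127.0945
r = 85 / 127.0945 = 0.6688
t = r·√(n−2)/√(1−r²) = 0.6688·√4 / √(1−0.447293) = 1.337600 / 0.743443 = 1.799

1.799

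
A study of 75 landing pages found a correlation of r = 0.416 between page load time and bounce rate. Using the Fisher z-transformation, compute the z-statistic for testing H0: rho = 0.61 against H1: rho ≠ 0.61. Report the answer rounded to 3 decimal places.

-2.258

Fisher z: atanh(0.416) = 0.442845, atanh(0.61) = 0.708921
z = (z_r − z_0)·√(n−3) = (0.442845 − 0.708921)·√72 = -0.266076 · 8.485281 = -2.258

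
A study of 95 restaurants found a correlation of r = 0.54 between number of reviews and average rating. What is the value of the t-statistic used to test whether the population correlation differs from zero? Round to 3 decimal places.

6.187

t = r·√(n−2) / √(1−r²) with r = 0.54, n = 95
  = 0.54·√93 / √(1 − 0.2916)
  = 0.54·9.643651 / 0.841665
  = 5.207572 / 0.841665 = 6.187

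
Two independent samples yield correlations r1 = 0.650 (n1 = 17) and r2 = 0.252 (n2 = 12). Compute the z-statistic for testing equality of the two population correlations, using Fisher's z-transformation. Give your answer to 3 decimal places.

1.212

z1 = atanh(0.650) = 0.775299,  z2 = atanh(0.252) = 0.257547
SE = √(1/(n1−3) + 1/(n2−3)) = √(1/14 + 1/9) = √(0.0714286 + 0.1111111) = √0.1825397 = 0.427247
z = (z1 − z2)/SE = (0.775299 − 0.257547) / 0.427247 = 0.517752 / 0.427247 = 1.212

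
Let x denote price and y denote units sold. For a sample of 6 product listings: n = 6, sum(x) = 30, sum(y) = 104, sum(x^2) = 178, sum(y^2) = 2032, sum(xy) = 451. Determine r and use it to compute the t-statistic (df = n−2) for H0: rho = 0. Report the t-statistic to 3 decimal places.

S_xy = nΣxy − ΣxΣy = 6·451 − 30·104 = 2706 − 3120 = -414
S_xx = nΣx² − (Σx)² = 6·178 − 30² = 1068 − 900 = 168
S_yy = nΣy² − (Σy)² = 6·2032 − 104² = 12192 − 10816 = 1376
r = S_xy / √(S_xx·S_yy) = -414 / √(168·1376) = -414 / √231168 = -414 / 480.7993 = -0.8611
t = r·√(n−2)/√(1−r²) = -0.8611·√4 / √(1−0.741493) = -1.722200 / 0.508436 = -3.387

-3.387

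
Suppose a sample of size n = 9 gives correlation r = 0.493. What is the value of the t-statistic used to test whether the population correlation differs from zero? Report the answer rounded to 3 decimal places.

t = r·√(n−2) / √(1−r²) with r = 0.493, n = 9
  = 0.493·√7 / √(1 − 0.243049)
  = 0.493·2.645751 / 0.870029
  = 1.304355 / 0.870029 = 1.499

1.499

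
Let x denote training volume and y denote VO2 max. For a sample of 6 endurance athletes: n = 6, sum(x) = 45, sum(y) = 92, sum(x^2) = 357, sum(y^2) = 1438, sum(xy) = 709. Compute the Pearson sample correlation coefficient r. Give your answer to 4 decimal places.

Numerator: nΣxy − (Σx)(Σy) = 6·709 − (45)(92) = 114
Denominator: √[(nΣx²−(Σx)²)(nΣy²−(Σy)²)]
  nΣx²−(Σx)² = 6·357 − 2025 = 117;  nΣy²−(Σy)² = 6·1438 − 8464 = 164
  √(117·164) = √19188 = 138.5208
r = 114 / 138.5208 = 0.8230

0.8230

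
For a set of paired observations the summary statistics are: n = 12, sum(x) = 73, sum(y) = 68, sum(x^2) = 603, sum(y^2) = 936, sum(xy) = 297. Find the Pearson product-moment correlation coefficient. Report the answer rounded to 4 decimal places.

-0.3944

Numerator: nΣxy − (Σx)(Σy) = 12·297 − (73)(68) = -1400
Denominator: √[(nΣx²−(Σx)²)(nΣy²−(Σy)²)]
  nΣx²−(Σx)² = 12·603 − 5329 = 1907;  nΣy²−(Σy)² = 12·936 − 4624 = 6608
  √(1907·6608) = √12601456 = 3549.8530
r = -1400 / 3549.8530 = -0.3944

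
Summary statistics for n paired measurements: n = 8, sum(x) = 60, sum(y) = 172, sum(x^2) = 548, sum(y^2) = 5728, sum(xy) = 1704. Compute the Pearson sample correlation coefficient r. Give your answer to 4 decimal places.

Numerator: nΣxy − (Σx)(Σy) = 8·1704 − (60)(172) = 3312
Denominator: √[(nΣx²−(Σx)²)(nΣy²−(Σy)²)]
  nΣx²−(Σx)² = 8·548 − 3600 = 784;  nΣy²−(Σy)² = 8·5728 − 29584 = 16240
  √(784·16240) = √12732160 = 3568.2152
r = 3312 / 3568.2152 = 0.9282

0.9282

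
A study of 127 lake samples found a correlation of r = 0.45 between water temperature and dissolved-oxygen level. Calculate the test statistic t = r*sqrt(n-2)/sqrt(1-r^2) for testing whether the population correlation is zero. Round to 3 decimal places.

1 − r² = 1 − 0.2025 = 0.7975;  √(1−r²) = 0.893029
√(n−2) = √125 = 11.180340
t = r·√(n−2)/√(1−r²) = 0.45 · 11.180340 / 0.893029 = 5.634

5.634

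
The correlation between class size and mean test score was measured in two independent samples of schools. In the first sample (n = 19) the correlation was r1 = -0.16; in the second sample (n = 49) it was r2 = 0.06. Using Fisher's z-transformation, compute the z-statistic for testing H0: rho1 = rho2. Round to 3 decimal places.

-0.763

z1 = atanh(-0.16) = -0.161387,  z2 = atanh(0.06) = 0.060072
SE = √(1/(n1−3) + 1/(n2−3)) = √(1/16 + 1/46) = √(0.0625000 + 0.0217391) = √0.0842391 = 0.290240
z = (z1 − z2)/SE = (-0.161387 − 0.060072) / 0.290240 = -0.221459 / 0.290240 = -0.763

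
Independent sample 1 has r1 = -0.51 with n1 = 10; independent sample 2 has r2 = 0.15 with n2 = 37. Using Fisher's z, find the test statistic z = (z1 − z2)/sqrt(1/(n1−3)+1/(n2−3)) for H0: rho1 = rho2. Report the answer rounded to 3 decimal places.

-1.720

Fisher z-transforms: z1 = atanh(-0.51) = -0.562730, z2 = atanh(0.15) = 0.151140; difference d = -0.713870
Var(d) = 1/7 + 1/34 = 0.1428571 + 0.0294118 = 0.1722689
z = d/√Var(d) = -0.713870 / √0.1722689 = -0.713870 / 0.415053 = -1.720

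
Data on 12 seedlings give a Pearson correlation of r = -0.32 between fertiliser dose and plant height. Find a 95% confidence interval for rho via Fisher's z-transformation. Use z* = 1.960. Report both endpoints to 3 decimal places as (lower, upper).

(-0.755, 0.311)

Fisher z: z_r = atanh(r) = ½·ln((1+(-0.32))/(1−(-0.32))) = -0.331647
SE(z) = 1/√(n−3) = 1/√9 = 0.333333
95% ⇒ z* = 1.960; margin = 1.960·0.333333 = 0.653333
CI on z-scale: (-0.984980, 0.321686)
Back-transform: tanh(-0.984980) = -0.755214, tanh(0.321686) = 0.311031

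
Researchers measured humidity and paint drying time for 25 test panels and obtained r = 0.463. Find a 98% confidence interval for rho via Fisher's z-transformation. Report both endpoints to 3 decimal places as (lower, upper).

(0.005, 0.760)

Fisher z: z_r = atanh(r) = ½·ln((1+0.463)/(1−0.463)) = 0.501123
SE(z) = 1/√(n−3) = 1/√22 = 0.213201
98% ⇒ z* = 2.326; margin = 2.326·0.213201 = 0.495906
CI on z-scale: (0.005217, 0.997029)
Back-transform: tanh(0.005217) = 0.005217, tanh(0.997029) = 0.760344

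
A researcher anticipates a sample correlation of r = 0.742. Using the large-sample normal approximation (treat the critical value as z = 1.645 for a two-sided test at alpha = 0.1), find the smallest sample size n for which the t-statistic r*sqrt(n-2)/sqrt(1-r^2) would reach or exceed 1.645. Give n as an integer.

r√(n−2)/√(1−r²) ≥ 1.645  ⇔  n−2 ≥ (1.645)²·(1−r²)/r²
(1−r²)/r² = (1−0.550564)/0.550564 = 0.8163
n ≥ 2 + 2.706025·0.8163 = 2 + 2.2089 = 4.2089
⌈4.2089⌉ = 5

5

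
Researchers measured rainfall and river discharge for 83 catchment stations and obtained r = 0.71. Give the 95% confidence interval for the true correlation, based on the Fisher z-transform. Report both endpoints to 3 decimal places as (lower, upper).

(0.584, 0.803)

z_r = atanh(0.71) = 0.887184;  SE = 1/√(n−3) = 1/√80 = 0.111803
z-limits: 0.887184 ± 1.960·0.111803 = 0.887184 ± 0.219134 = [0.668050, 1.106318]
ρ-limits: (tanh 0.668050, tanh 1.106318) = (0.584, 0.803)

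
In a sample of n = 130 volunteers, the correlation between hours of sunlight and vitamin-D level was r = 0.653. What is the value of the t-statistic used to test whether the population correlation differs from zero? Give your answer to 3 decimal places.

1 − r² = 1 − 0.426409 = 0.573591;  √(1−r²) = 0.757358
√(n−2) = √128 = 11.313708
t = r·√(n−2)/√(1−r²) = 0.653 · 11.313708 / 0.757358 = 9.755

9.755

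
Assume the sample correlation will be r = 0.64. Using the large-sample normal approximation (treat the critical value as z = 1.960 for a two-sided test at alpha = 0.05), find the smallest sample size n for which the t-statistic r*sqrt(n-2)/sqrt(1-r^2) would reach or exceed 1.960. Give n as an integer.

Need r·√(n−2)/√(1−r²) ≥ 1.960
√(n−2) ≥ 1.960·√(1−0.4096) / 0.64 = 1.960·0.768375 / 0.64 = 2.3531
n−2 ≥ 5.5371  ⇒  n ≥ 7.5371
Smallest integer n = 8

8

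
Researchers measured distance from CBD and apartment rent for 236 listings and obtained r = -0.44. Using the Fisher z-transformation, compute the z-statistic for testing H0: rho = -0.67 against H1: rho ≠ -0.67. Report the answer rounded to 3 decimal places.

5.167

z_r = atanh(-0.44) = -0.472231,  z_0 = atanh(-0.67) = -0.810743
SE = 1/√(n−3) = 1/√233 = 0.065512
z = (z_r − z_0)/SE = (-0.472231 − (-0.810743)) / 0.065512 = 0.338512 / 0.065512 = 5.167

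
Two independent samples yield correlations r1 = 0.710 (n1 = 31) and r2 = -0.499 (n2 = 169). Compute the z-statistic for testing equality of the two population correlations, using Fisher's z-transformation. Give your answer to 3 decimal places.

7.025

Fisher z-transforms: z1 = atanh(0.710) = 0.887184, z2 = atanh(-0.499) = -0.547974; difference d = 1.435158
Var(d) = 1/28 + 1/166 = 0.0357143 + 0.0060241 = 0.0417384
z = d/√Var(d) = 1.435158 / √0.0417384 = 1.435158 / 0.204300 = 7.025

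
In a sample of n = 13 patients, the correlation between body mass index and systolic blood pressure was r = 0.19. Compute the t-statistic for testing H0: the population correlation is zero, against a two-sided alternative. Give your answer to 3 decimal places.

t = r·√(n−2) / √(1−r²) with r = 0.19, n = 13
  = 0.19·√11 / √(1 − 0.0361)
  = 0.19·3.316625 / 0.981784
  = 0.630159 / 0.981784 = 0.642

0.642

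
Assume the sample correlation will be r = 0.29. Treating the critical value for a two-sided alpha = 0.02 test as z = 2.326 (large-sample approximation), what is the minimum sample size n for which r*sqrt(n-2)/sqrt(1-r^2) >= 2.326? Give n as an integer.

61

r√(n−2)/√(1−r²) ≥ 2.326  ⇔  n−2 ≥ (2.326)²·(1−r²)/r²
(1−r²)/r² = (1−0.0841)/0.0841 = 10.8906
n ≥ 2 + 5.410276·10.8906 = 2 + 58.9212 = 60.9212
⌈60.9212⌉ = 61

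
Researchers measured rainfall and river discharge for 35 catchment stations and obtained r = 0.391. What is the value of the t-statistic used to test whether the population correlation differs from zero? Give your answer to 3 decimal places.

2.440

t = r·√(n−2) / √(1−r²) with r = 0.391, n = 35
  = 0.391·√33 / √(1 − 0.152881)
  = 0.391·5.744563 / 0.920391
  = 2.246124 / 0.920391 = 2.440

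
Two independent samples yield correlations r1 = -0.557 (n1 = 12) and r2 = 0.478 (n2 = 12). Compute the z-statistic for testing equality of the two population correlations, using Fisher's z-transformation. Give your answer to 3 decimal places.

Fisher z-transforms: z1 = atanh(-0.557) = -0.628473, z2 = atanh(0.478) = 0.520389; difference d = -1.148862
Var(d) = 1/9 + 1/9 = 0.1111111 + 0.1111111 = 0.2222222
z = d/√Var(d) = -1.148862 / √0.2222222 = -1.148862 / 0.471404 = -2.437

-2.437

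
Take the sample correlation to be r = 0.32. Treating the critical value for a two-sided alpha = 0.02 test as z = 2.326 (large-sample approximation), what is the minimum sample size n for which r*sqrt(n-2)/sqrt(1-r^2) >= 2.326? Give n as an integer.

Need r·√(n−2)/√(1−r²) ≥ 2.326
√(n−2) ≥ 2.326·√(1−0.1024) / 0.32 = 2.326·0.947418 / 0.32 = 6.8865
n−2 ≥ 47.4239  ⇒  n ≥ 49.4239
Smallest integer n = 50

50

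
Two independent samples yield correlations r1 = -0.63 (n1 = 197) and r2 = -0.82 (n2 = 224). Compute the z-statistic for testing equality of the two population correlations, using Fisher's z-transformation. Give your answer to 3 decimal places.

4.222

z1 = atanh(-0.63) = -0.741416,  z2 = atanh(-0.82) = -1.156817
SE = √(1/(n1−3) + 1/(n2−3)) = √(1/194 + 1/221) = √(0.0051546 + 0.0045249) = √0.0096795 = 0.098384
z = (z1 − z2)/SE = (-0.741416 − (-1.156817)) / 0.098384 = 0.415401 / 0.098384 = 4.222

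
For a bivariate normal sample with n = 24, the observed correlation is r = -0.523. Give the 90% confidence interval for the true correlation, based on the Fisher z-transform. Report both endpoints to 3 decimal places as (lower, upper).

z_r = atanh(-0.523) = -0.580460;  SE = 1/√(n−3) = 1/√21 = 0.218218
z-limits: -0.580460 ± 1.645·0.218218 = -0.580460 ± 0.358969 = [-0.939429, -0.221491]
ρ-limits: (tanh -0.939429, tanh -0.221491) = (-0.735, -0.218)

(-0.735, -0.218)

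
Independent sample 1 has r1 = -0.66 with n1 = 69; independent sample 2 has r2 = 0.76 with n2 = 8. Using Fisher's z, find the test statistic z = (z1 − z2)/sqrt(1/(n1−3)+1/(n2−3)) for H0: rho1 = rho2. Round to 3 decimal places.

-3.857

Fisher z-transforms: z1 = atanh(-0.66) = -0.792814, z2 = atanh(0.76) = 0.996215; difference d = -1.789029
Var(d) = 1/66 + 1/5 = 0.0151515 + 0.2000000 = 0.2151515
z = d/√Var(d) = -1.789029 / √0.2151515 = -1.789029 / 0.463844 = -3.857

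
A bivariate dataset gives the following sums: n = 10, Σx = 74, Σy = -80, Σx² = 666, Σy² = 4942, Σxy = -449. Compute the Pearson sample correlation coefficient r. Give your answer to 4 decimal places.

0.2004

S_xy = nΣxy − ΣxΣy = 10·(-449) − 74·(-80) = -4490 − (-5920) = 1430
S_xx = nΣx² − (Σx)² = 10·666 − 74² = 6660 − 5476 = 1184
S_yy = nΣy² − (Σy)² = 10·4942 − (-80)² = 49420 − 6400 = 43020
r = S_xy / √(S_xx·S_yy) = 1430 / √(1184·43020) = 1430 / √50935680 = 1430 / 7136.9237 = 0.2004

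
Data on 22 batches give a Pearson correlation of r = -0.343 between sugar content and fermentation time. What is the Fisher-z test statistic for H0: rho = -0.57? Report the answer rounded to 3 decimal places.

1.264

Fisher z: atanh(-0.343) = -0.357489, atanh(-0.57) = -0.647523
z = (z_r − z_0)·√(n−3) = (-0.357489 − (-0.647523))·√19 = 0.290034 · 4.358899 = 1.264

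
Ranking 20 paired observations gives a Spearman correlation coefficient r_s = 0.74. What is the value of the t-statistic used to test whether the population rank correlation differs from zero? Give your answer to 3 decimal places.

4.668

t = r_s·√(n−2) / √(1−r_s²) with r_s = 0.74, n = 20
  = 0.74·√18 / √(1 − 0.5476)
  = 0.74·4.242641 / 0.672607
  = 3.139554 / 0.672607 = 4.668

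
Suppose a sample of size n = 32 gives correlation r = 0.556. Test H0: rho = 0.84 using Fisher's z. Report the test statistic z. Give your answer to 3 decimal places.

-3.200

Fisher z: atanh(0.556) = 0.627025, atanh(0.84) = 1.221174
z = (z_r − z_0)·√(n−3) = (0.627025 − 1.221174)·√29 = -0.594149 · 5.385165 = -3.200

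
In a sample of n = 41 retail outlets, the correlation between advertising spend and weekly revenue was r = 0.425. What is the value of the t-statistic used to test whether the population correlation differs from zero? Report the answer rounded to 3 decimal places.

2.932

1 − r² = 1 − 0.180625 = 0.819375;  √(1−r²) = 0.905193
√(n−2) = √39 = 6.244998
t = r·√(n−2)/√(1−r²) = 0.425 · 6.244998 / 0.905193 = 2.932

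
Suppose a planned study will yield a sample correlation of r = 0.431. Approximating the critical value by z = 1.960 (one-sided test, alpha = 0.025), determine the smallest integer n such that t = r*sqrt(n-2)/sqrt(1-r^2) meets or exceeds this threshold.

19

Need r·√(n−2)/√(1−r²) ≥ 1.960
√(n−2) ≥ 1.960·√(1−0.185761) / 0.431 = 1.960·0.902352 / 0.431 = 4.1035
n−2 ≥ 16.8387  ⇒  n ≥ 18.8387
Smallest integer n = 19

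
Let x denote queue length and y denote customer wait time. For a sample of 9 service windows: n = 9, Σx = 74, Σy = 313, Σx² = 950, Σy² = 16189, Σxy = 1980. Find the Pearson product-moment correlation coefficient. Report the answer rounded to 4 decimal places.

Numerator: nΣxy − (Σx)(Σy) = 9·1980 − (74)(313) = -5342
Denominator: √[(nΣx²−(Σx)²)(nΣy²−(Σy)²)]
  nΣx²−(Σx)² = 9·950 − 5476 = 3074;  nΣy²−(Σy)² = 9·16189 − 97969 = 47732
  √(3074·47732) = √146728168 = 12113.1403
r = -5342 / 12113.1403 = -0.4410

-0.4410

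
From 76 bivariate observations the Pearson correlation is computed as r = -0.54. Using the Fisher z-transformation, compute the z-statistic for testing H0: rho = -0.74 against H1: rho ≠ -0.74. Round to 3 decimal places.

Fisher z: atanh(-0.54) = -0.604156, atanh(-0.74) = -0.950479
z = (z_r − z_0)·√(n−3) = (-0.604156 − (-0.950479))·√73 = 0.346323 · 8.544004 = 2.959

2.959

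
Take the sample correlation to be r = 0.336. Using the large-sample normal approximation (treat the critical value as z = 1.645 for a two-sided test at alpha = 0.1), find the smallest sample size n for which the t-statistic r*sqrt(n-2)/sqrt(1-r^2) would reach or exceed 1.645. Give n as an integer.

24

Need r·√(n−2)/√(1−r²) ≥ 1.645
√(n−2) ≥ 1.645·√(1−0.112896) / 0.336 = 1.645·0.941862 / 0.336 = 4.6112
n−2 ≥ 21.2632  ⇒  n ≥ 23.2632
Smallest integer n = 24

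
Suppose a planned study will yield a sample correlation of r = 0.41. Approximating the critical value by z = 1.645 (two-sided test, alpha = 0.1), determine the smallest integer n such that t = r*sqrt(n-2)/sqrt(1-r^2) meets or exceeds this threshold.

16

r√(n−2)/√(1−r²) ≥ 1.645  ⇔  n−2 ≥ (1.645)²·(1−r²)/r²
(1−r²)/r² = (1−0.1681)/0.1681 = 4.9488
n ≥ 2 + 2.706025·4.9488 = 2 + 13.3916 = 15.3916
⌈15.3916⌉ = 16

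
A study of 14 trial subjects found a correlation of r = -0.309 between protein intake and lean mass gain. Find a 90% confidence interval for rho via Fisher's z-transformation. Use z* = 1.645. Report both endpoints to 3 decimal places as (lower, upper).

z_r = atanh(-0.309) = -0.319439;  SE = 1/√(n−3) = 1/√11 = 0.301511
z-limits: -0.319439 ± 1.645·0.301511 = -0.319439 ± 0.495986 = [-0.815425, 0.176547]
ρ-limits: (tanh -0.815425, tanh 0.176547) = (-0.673, 0.175)

(-0.673, 0.175)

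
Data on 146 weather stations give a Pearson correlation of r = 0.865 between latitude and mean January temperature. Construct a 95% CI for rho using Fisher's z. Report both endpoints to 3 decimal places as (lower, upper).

Fisher z: z_r = atanh(r) = ½·ln((1+0.865)/(1−0.865)) = 1.312871
SE(z) = 1/√(n−3) = 1/√143 = 0.083624
95% ⇒ z* = 1.960; margin = 1.960·0.083624 = 0.163903
CI on z-scale: (1.148968, 1.476774)
Back-transform: tanh(1.148968) = 0.817412, tanh(1.476774) = 0.900862

(0.817, 0.901)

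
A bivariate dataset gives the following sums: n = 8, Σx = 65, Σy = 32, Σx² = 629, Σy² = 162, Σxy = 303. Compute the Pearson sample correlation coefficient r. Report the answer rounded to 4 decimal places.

0.7342

S_xy = nΣxy − ΣxΣy = 8·303 − 65·32 = 2424 − 2080 = 344
S_xx = nΣx² − (Σx)² = 8·629 − 65² = 5032 − 4225 = 807
S_yy = nΣy² − (Σy)² = 8·162 − 32² = 1296 − 1024 = 272
r = S_xy / √(S_xx·S_yy) = 344 / √(807·272) = 344 / √219504 = 344 / 468.5125 = 0.7342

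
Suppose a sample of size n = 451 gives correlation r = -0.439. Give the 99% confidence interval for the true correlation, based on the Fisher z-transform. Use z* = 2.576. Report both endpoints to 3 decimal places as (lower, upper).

z_r = atanh(-0.439) = -0.470991;  SE = 1/√(n−3) = 1/√448 = 0.047246
z-limits: -0.470991 ± 2.576·0.047246 = -0.470991 ± 0.121706 = [-0.592697, -0.349285]
ρ-limits: (tanh -0.592697, tanh -0.349285) = (-0.532, -0.336)

(-0.532, -0.336)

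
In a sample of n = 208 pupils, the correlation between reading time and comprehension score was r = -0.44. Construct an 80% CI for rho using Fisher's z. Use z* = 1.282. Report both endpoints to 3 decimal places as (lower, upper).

z_r = atanh(-0.44) = -0.472231;  SE = 1/√(n−3) = 1/√205 = 0.069843
z-limits: -0.472231 ± 1.282·0.069843 = -0.472231 ± 0.089539 = [-0.561770, -0.382692]
ρ-limits: (tanh -0.561770, tanh -0.382692) = (-0.509, -0.365)

(-0.509, -0.365)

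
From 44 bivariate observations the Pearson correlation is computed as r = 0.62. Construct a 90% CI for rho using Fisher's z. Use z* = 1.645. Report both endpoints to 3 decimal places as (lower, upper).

Fisher z: z_r = atanh(r) = ½·ln((1+0.62)/(1−0.62)) = 0.725005
SE(z) = 1/√(n−3) = 1/√41 = 0.156174
90% ⇒ z* = 1.645; margin = 1.645·0.156174 = 0.256906
CI on z-scale: (0.468099, 0.981911)
Back-transform: tanh(0.468099) = 0.436662, tanh(0.981911) = 0.753892

(0.437, 0.754)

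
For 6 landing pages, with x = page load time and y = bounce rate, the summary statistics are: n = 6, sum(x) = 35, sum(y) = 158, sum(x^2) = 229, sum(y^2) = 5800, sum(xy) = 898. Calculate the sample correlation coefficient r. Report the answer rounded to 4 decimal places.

-0.1173

Numerator: nΣxy − (Σx)(Σy) = 6·898 − (35)(158) = -142
Denominator: √[(nΣx²−(Σx)²)(nΣy²−(Σy)²)]
  nΣx²−(Σx)² = 6·229 − 1225 = 149;  nΣy²−(Σy)² = 6·5800 − 24964 = 9836
  √(149·9836) = √1465564 = 1210.6048
r = -142 / 1210.6048 = -0.1173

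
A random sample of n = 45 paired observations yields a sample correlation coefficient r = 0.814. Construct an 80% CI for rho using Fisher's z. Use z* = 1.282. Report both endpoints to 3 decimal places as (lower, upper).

z_r = atanh(0.814) = 1.138771;  SE = 1/√(n−3) = 1/√42 = 0.154303
z-limits: 1.138771 ± 1.282·0.154303 = 1.138771 ± 0.197816 = [0.940955, 1.336587]
ρ-limits: (tanh 0.940955, tanh 1.336587) = (0.736, 0.871)

(0.736, 0.871)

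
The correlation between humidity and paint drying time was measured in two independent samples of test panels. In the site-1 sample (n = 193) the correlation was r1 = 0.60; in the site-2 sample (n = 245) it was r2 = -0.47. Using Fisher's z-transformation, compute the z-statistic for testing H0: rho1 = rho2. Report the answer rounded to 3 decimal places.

Fisher z-transforms: z1 = atanh(0.60) = 0.693147, z2 = atanh(-0.47) = -0.510070; difference d = 1.203217
Var(d) = 1/190 + 1/242 = 0.0052632 + 0.0041322 = 0.0093954
z = d/√Var(d) = 1.203217 / √0.0093954 = 1.203217 / 0.096930 = 12.413

12.413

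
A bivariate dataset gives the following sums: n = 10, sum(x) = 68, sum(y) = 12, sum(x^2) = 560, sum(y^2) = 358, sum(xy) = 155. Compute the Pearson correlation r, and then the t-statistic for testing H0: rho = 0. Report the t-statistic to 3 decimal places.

Numerator: nΣxy − (Σx)(Σy) = 10·155 − (68)(12) = 734
Denominator: √[(nΣx²−(Σx)²)(nΣy²−(Σy)²)]
  nΣx²−(Σx)² = 10·560 − 4624 = 976;  nΣy²−(Σy)² = 10·358 − 144 = 3436
  √(976·3436) = √3353536 = 1831.2662
r = 734 / 1831.2662 = 0.4008
t = r·√(n−2)/√(1−r²) = 0.4008·√8 / √(1−0.160641) = 1.133634 / 0.916165 = 1.237

1.237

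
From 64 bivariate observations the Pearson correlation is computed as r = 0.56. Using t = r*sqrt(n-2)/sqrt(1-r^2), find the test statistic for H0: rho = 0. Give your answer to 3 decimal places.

5.322

1 − r² = 1 − 0.3136 = 0.6864;  √(1−r²) = 0.828493
√(n−2) = √62 = 7.874008
t = r·√(n−2)/√(1−r²) = 0.56 · 7.874008 / 0.828493 = 5.322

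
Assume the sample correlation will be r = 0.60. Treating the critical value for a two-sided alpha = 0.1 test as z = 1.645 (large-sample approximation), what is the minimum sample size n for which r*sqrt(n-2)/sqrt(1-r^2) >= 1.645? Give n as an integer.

Need r·√(n−2)/√(1−r²) ≥ 1.645
√(n−2) ≥ 1.645·√(1−0.3600) / 0.60 = 1.645·0.800000 / 0.60 = 2.1933
n−2 ≥ 4.8106  ⇒  n ≥ 6.8106
Smallest integer n = 7

7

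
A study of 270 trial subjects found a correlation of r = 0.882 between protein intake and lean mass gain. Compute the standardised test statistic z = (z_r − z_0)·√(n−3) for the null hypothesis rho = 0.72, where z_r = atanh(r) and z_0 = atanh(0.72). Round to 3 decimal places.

7.795

z_r = atanh(0.882) = 1.384703,  z_0 = atanh(0.72) = 0.907645
SE = 1/√(n−3) = 1/√267 = 0.061199
z = (z_r − z_0)/SE = (1.384703 − 0.907645) / 0.061199 = 0.477058 / 0.061199 = 7.795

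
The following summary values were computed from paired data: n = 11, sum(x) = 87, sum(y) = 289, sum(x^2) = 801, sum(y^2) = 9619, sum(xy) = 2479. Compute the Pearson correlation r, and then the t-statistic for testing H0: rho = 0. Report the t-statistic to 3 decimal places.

Numerator: nΣxy − (Σx)(Σy) = 11·2479 − (87)(289) = 2126
Denominator: √[(nΣx²−(Σx)²)(nΣy²−(Σy)²)]
  nΣx²−(Σx)² = 11·801 − 7569 = 1242;  nΣy²−(Σy)² = 11·9619 − 83521 = 22288
  √(1242·22288) = √27681696 = 5261.3398
r = 2126 / 5261.3398 = 0.4041
t = r·√(n−2)/√(1−r²) = 0.4041·√9 / √(1−0.163297) = 1.212300 / 0.914715 = 1.325

1.325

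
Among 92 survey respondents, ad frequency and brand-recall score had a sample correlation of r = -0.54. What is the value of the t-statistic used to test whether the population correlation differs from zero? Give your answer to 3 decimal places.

-6.087

1 − r² = 1 − 0.2916 = 0.7084;  √(1−r²) = 0.841665
√(n−2) = √90 = 9.486833
t = r·√(n−2)/√(1−r²) = -0.54 · 9.486833 / 0.841665 = -6.087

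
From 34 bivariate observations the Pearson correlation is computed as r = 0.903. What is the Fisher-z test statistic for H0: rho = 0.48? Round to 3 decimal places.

5.374

Fisher z: atanh(0.903) = 1.488238, atanh(0.48) = 0.522984
z = (z_r − z_0)·√(n−3) = (1.488238 − 0.522984)·√31 = 0.965254 · 5.567764 = 5.374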